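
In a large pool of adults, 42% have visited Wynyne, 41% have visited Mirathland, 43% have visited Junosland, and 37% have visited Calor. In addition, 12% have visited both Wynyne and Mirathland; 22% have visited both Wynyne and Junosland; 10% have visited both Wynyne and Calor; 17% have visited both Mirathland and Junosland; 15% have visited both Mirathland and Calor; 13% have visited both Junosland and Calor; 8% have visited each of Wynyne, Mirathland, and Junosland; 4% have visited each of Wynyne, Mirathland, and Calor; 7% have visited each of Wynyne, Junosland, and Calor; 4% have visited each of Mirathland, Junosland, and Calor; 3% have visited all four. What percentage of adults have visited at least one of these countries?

94%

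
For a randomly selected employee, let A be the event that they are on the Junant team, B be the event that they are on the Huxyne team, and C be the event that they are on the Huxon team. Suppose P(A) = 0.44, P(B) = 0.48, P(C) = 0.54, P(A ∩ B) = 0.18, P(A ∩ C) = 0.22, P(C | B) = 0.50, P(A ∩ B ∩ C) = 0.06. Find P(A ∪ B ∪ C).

P(B ∩ C) = P(B)·P(C|B) = 0.48 × 0.50 = 0.24
Inclusion–exclusion gives
P(A ∪ B ∪ C) = 0.44 + 0.48 + 0.54 − 0.18 − 0.22 − 0.24 + 0.06 = 0.88

0.88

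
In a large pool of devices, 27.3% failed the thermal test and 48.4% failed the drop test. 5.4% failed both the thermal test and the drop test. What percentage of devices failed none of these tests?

Using inclusion–exclusion:
P(at least one) = 27.3 + 48.4 − 5.4 = 70.3%
P(none) = 100% − 70.3% = 29.7%

29.7%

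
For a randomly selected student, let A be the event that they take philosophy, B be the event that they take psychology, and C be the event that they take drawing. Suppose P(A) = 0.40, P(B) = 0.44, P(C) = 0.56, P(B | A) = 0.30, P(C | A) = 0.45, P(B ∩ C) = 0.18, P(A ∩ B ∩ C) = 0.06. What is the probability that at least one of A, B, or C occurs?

P(A ∩ B) = P(A)·P(B|A) = 0.40 × 0.30 = 0.12
P(A ∩ C) = P(A)·P(C|A) = 0.40 × 0.45 = 0.18
P(A ∪ B ∪ C) = 0.40 + 0.44 + 0.56 − 0.12 − 0.18 − 0.18 + 0.06 = 0.98

0.98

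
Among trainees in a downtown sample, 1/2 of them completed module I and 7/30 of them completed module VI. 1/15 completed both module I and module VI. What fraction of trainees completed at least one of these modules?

By inclusion-exclusion,
P(at least one) = 1/2 + 7/30 − 1/15 = 2/3

2/3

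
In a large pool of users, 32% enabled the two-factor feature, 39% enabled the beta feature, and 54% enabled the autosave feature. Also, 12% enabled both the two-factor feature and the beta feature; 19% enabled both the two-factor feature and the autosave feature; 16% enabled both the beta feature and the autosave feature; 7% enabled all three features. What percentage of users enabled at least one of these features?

Using inclusion–exclusion:
P(≥1) = 32 + 39 + 54 − 12 − 19 − 16 + 7 = 85%

85%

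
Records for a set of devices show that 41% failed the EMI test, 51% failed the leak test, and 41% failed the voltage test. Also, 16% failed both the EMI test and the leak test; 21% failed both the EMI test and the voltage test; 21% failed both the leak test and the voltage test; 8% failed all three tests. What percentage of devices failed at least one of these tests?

83%

P(≥1) = 41 + 51 + 41 − 16 − 21 − 21 + 8 = 83%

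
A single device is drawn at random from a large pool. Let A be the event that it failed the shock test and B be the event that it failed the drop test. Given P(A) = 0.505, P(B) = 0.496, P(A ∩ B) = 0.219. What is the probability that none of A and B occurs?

0.218

By inclusion–exclusion:
P(A ∪ B) = 0.505 + 0.496 − 0.219 = 0.782
P(none) = 1 − 0.782 = 0.218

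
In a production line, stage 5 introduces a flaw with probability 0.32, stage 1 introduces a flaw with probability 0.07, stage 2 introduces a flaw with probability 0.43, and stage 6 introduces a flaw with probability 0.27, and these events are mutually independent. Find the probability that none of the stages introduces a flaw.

0.26314164

P(none) = (1 − 0.32) × (1 − 0.07) × (1 − 0.43) × (1 − 0.27) = 0.68 × 0.93 × 0.57 × 0.73 = 0.26314164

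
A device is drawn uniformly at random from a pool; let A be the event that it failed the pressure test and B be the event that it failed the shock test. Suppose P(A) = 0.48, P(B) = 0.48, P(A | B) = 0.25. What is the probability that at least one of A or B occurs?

P(A ∩ B) = P(B)·P(A|B) = 0.48 × 0.25 = 0.12
P(A ∪ B) = 0.48 + 0.48 − 0.12 = 0.84

0.84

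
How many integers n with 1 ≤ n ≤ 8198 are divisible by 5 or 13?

floor(8198/5) + floor(8198/13) − floor(8198/65) = 1639 + 630 − 126 = 2143

2143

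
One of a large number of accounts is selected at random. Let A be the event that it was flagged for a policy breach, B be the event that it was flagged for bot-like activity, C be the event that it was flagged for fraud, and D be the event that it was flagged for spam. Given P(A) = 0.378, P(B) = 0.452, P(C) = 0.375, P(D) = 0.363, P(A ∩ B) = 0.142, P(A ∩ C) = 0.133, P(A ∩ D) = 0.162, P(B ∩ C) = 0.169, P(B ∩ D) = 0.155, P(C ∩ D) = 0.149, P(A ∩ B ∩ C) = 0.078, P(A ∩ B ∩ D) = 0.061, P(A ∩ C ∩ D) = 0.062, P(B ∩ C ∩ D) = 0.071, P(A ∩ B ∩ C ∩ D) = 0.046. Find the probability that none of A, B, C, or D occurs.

P(A ∪ B ∪ C ∪ D) = 0.378 + 0.452 + 0.375 + 0.363 − 0.142 − 0.133 − 0.162 − 0.169 − 0.155 − 0.149 + 0.078 + 0.061 + 0.062 + 0.071 − 0.046 = 0.884
P(none) = 1 − 0.884 = 0.116

0.116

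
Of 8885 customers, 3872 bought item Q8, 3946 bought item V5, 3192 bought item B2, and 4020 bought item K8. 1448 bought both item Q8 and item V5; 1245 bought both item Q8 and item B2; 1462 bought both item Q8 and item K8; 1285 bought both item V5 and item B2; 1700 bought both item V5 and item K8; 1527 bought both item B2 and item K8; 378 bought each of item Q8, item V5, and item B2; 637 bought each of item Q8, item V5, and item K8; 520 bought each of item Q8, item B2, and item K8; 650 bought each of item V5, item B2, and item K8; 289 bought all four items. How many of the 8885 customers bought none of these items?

626

Using inclusion–exclusion:
|at least one| = 3872 + 3946 + 3192 + 4020 − 1448 − 1245 − 1462 − 1285 − 1700 − 1527 + 378 + 637 + 520 + 650 − 289 = 8259
None: 8885 − 8259 = 626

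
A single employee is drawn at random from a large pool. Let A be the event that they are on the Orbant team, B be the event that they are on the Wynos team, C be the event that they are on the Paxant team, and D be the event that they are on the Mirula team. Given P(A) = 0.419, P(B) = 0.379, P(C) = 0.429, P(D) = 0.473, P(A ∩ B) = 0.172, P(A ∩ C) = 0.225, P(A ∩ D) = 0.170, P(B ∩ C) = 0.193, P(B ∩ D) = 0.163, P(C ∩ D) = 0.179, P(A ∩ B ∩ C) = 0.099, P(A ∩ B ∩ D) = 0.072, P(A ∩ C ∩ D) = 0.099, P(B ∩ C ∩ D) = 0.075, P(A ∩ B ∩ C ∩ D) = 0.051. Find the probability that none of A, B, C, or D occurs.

0.108

By inclusion-exclusion,
P(A ∪ B ∪ C ∪ D) = 0.419 + 0.379 + 0.429 + 0.473 − 0.172 − 0.225 − 0.170 − 0.193 − 0.163 − 0.179 + 0.099 + 0.072 + 0.099 + 0.075 − 0.051 = 0.892
P(none) = 1 − 0.892 = 0.108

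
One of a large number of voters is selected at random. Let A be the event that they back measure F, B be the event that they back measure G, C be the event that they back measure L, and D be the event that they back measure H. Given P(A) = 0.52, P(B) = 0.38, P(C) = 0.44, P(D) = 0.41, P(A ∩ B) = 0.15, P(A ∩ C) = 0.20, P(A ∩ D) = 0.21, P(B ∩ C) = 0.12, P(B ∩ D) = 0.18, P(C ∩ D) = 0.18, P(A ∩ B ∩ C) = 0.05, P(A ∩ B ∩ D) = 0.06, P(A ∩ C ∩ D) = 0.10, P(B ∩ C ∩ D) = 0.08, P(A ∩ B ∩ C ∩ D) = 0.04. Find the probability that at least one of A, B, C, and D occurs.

0.96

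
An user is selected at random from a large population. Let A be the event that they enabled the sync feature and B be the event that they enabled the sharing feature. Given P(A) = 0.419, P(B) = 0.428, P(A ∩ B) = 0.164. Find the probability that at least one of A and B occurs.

0.683

Using inclusion–exclusion:
P(A ∪ B) = 0.419 + 0.428 − 0.164 = 0.683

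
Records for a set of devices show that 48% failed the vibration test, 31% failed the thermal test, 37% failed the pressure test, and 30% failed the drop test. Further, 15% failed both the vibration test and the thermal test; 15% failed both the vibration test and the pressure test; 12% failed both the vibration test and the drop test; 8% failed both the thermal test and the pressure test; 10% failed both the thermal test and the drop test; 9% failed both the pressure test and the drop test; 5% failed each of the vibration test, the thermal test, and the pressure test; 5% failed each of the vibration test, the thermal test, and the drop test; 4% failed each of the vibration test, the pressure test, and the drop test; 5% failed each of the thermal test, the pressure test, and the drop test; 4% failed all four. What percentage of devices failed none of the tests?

8%

Inclusion–exclusion gives
P(≥1) = 48 + 31 + 37 + 30 − 15 − 15 − 12 − 8 − 10 − 9 + 5 + 5 + 4 + 5 − 4 = 92%
P(none) = 100% − 92% = 8%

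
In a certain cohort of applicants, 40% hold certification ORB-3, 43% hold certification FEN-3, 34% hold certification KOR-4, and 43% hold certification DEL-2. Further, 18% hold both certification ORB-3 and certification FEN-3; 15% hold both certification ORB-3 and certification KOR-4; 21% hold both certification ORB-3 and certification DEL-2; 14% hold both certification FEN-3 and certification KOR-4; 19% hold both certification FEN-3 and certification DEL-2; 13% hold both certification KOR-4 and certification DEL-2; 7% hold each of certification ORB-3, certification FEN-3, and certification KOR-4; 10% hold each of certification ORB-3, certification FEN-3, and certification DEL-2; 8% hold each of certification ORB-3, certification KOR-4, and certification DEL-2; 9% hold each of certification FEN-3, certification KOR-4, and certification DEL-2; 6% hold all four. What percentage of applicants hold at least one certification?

Apply inclusion-exclusion:
P(union) = 40 + 43 + 34 + 43 − 18 − 15 − 21 − 14 − 19 − 13 + 7 + 10 + 8 + 9 − 6 = 88%

88%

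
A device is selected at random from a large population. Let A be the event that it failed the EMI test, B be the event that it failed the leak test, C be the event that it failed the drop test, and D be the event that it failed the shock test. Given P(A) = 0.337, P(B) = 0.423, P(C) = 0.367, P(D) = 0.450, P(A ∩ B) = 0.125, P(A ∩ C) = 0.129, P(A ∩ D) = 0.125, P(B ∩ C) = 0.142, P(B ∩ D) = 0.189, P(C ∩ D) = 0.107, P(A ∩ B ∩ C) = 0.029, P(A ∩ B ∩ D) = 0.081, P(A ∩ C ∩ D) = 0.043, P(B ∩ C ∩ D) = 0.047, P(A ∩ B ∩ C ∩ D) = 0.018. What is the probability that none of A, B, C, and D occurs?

0.058

By inclusion–exclusion:
P(A ∪ B ∪ C ∪ D) = 0.337 + 0.423 + 0.367 + 0.450 − 0.125 − 0.129 − 0.125 − 0.142 − 0.189 − 0.107 + 0.029 + 0.081 + 0.043 + 0.047 − 0.018 = 0.942
P(none) = 1 − 0.942 = 0.058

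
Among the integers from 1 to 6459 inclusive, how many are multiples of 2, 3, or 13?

4471

⌊6459/2⌋ + ⌊6459/3⌋ + ⌊6459/13⌋ − ⌊6459/6⌋ − ⌊6459/26⌋ − ⌊6459/39⌋ + ⌊6459/78⌋ = 3229 + 2153 + 496 − 1076 − 248 − 165 + 82 = 4471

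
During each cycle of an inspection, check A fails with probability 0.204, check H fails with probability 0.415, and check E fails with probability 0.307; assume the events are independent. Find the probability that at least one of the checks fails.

0.67729762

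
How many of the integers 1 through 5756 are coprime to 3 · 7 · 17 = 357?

⌊5756/3⌋ + ⌊5756/7⌋ + ⌊5756/17⌋ − ⌊5756/21⌋ − ⌊5756/51⌋ − ⌊5756/119⌋ + ⌊5756/357⌋ = 1918 + 822 + 338 − 274 − 112 − 48 + 16 = 2660
5756 − 2660 = 3096

3096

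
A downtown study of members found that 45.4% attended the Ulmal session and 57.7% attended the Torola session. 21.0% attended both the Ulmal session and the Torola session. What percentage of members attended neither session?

17.9%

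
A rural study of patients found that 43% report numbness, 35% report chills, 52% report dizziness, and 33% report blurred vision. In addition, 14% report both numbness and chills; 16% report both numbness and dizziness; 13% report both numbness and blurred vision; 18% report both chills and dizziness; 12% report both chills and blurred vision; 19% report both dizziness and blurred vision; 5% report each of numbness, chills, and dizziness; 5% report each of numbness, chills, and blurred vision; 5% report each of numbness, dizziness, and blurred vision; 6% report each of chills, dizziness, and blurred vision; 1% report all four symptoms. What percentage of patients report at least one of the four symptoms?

P(at least one) = 43 + 35 + 52 + 33 − 14 − 16 − 13 − 18 − 12 − 19 + 5 + 5 + 5 + 6 − 1 = 91%

91%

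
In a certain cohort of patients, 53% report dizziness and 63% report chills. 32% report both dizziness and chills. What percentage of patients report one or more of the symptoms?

P(≥1) = 53 + 63 − 32 = 84%

84%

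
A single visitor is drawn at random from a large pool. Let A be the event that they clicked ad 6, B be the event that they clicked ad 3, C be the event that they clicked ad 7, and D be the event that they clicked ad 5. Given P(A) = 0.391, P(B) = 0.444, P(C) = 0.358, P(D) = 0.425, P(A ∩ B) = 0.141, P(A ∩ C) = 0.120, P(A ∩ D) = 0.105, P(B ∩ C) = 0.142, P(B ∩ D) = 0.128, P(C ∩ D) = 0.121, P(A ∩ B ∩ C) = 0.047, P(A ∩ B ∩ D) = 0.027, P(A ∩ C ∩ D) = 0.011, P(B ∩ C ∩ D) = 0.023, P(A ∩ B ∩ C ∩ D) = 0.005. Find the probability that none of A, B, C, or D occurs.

0.036

P(A ∪ B ∪ C ∪ D) = 0.391 + 0.444 + 0.358 + 0.425 − 0.141 − 0.120 − 0.105 − 0.142 − 0.128 − 0.121 + 0.047 + 0.027 + 0.011 + 0.023 − 0.005 = 0.964
P(none) = 1 − 0.964 = 0.036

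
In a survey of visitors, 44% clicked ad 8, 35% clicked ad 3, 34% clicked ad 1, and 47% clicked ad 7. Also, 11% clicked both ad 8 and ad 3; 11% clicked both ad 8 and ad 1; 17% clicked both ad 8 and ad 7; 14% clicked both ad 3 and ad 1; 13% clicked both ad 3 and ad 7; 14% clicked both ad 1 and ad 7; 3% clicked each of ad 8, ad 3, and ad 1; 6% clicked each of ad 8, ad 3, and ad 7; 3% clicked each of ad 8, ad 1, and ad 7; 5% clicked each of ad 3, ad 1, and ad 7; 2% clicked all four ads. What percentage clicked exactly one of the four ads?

43%

Using the inclusion–exclusion count for exactly one event:
P(exactly one) = 44 + 35 + 34 + 47 − 2·11 − 2·11 − 2·17 − 2·14 − 2·13 − 2·14 + 3·3 + 3·6 + 3·3 + 3·5 − 4·2 = 43%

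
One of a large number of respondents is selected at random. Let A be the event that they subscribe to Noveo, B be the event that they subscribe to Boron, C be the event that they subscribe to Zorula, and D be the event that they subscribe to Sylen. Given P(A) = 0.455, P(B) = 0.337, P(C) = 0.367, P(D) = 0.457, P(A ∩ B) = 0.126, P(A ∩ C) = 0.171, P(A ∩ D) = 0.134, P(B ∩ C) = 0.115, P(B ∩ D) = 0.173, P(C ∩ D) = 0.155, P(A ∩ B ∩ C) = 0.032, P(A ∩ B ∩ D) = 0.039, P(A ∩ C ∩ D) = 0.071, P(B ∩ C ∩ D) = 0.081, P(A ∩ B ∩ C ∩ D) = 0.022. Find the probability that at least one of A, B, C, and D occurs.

0.943

P(A ∪ B ∪ C ∪ D) = 0.455 + 0.337 + 0.367 + 0.457 − 0.126 − 0.171 − 0.134 − 0.115 − 0.173 − 0.155 + 0.032 + 0.039 + 0.071 + 0.081 − 0.022 = 0.943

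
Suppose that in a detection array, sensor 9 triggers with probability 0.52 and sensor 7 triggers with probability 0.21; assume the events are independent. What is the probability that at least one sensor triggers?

P(none) = (1 − 0.52) × (1 − 0.21) = 0.48 × 0.79 = 0.3792
P(at least one) = 1 − 0.3792 = 0.6208

0.6208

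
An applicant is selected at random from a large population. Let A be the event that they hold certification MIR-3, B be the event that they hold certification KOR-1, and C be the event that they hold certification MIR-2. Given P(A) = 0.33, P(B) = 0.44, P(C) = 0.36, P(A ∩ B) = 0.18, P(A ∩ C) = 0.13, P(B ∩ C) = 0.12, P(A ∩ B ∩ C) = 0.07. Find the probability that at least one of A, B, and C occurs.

0.77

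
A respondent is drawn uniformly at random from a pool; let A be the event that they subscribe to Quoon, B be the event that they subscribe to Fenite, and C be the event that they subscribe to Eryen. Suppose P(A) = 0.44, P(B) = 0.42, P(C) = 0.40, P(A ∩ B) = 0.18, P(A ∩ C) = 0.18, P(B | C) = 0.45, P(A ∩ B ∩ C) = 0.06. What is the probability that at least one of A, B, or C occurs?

0.78

P(B ∩ C) = P(C)·P(B|C) = 0.40 × 0.45 = 0.18
By inclusion–exclusion:
P(A ∪ B ∪ C) = 0.44 + 0.42 + 0.40 − 0.18 − 0.18 − 0.18 + 0.06 = 0.78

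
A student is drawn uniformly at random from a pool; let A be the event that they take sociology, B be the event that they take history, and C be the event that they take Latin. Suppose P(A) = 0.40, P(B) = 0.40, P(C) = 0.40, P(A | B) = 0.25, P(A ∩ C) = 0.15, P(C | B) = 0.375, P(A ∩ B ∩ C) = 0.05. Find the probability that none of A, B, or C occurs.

0.15

P(A ∩ B) = P(B)·P(A|B) = 0.40 × 0.25 = 0.10
P(B ∩ C) = P(B)·P(C|B) = 0.40 × 0.375 = 0.15
P(A ∪ B ∪ C) = 0.40 + 0.40 + 0.40 − 0.10 − 0.15 − 0.15 + 0.05 = 0.85
P(none) = 1 − 0.85 = 0.15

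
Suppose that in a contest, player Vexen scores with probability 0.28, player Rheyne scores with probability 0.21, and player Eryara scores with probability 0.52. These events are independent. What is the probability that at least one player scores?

Since the events are independent, P(none) is the product of the individual non-occurrence probabilities.
P(none) = (1 − 0.28) × (1 − 0.21) × (1 − 0.52) = 0.72 × 0.79 × 0.48 = 0.273024
P(at least one) = 1 − 0.273024 = 0.726976

0.726976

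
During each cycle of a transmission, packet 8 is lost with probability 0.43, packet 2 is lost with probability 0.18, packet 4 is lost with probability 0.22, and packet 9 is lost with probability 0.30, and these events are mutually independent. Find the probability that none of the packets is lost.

P(none) = (1 − 0.43) × (1 − 0.18) × (1 − 0.22) × (1 − 0.30) = 0.57 × 0.82 × 0.78 × 0.70 = 0.2552004

0.2552004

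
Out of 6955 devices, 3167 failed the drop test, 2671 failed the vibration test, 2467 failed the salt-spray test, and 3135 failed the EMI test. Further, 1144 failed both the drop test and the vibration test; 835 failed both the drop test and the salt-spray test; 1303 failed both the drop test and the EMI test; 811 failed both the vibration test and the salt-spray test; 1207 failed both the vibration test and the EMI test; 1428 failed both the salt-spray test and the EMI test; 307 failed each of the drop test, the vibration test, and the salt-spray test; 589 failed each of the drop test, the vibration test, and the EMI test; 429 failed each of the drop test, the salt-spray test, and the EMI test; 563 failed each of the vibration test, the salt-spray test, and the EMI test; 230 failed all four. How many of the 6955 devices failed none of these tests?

585

By inclusion-exclusion,
N(≥1) = 3167 + 2671 + 2467 + 3135 − 1144 − 835 − 1303 − 811 − 1207 − 1428 + 307 + 589 + 429 + 563 − 230 = 6370
None: 6955 − 6370 = 585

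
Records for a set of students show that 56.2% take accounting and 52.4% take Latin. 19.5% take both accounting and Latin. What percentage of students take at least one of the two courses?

Apply inclusion-exclusion:
P(at least one) = 56.2 + 52.4 − 19.5 = 89.1%

89.1%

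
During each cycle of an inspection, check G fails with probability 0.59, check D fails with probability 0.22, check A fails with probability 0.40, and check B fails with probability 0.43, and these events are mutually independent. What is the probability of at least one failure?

P(none) = (1 − 0.59) × (1 − 0.22) × (1 − 0.40) × (1 − 0.43) = 0.41 × 0.78 × 0.60 × 0.57 = 0.1093716
P(at least one) = 1 − 0.1093716 = 0.8906284

0.8906284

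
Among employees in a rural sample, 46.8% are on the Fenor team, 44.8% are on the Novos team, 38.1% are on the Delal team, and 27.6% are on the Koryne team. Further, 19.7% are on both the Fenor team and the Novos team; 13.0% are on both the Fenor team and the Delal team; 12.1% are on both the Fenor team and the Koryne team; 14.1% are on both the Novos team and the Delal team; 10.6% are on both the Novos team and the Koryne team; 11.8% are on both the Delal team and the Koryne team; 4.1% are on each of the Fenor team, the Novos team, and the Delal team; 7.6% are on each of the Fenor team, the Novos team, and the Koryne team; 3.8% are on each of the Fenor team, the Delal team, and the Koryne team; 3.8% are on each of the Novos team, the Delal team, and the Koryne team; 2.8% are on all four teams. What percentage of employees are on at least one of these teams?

92.5%

Inclusion–exclusion gives
P(at least one) = 46.8 + 44.8 + 38.1 + 27.6 − 19.7 − 13.0 − 12.1 − 14.1 − 10.6 − 11.8 + 4.1 + 7.6 + 3.8 + 3.8 − 2.8 = 92.5%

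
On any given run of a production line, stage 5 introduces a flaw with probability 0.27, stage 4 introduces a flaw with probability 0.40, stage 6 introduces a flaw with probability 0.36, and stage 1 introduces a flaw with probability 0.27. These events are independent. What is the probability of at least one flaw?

Since the events are independent, P(none) is the product of the individual non-occurrence probabilities.
P(none) = (1 − 0.27) × (1 − 0.40) × (1 − 0.36) × (1 − 0.27) = 0.73 × 0.60 × 0.64 × 0.73 = 0.2046336
P(at least one) = 1 − 0.2046336 = 0.7953664

0.7953664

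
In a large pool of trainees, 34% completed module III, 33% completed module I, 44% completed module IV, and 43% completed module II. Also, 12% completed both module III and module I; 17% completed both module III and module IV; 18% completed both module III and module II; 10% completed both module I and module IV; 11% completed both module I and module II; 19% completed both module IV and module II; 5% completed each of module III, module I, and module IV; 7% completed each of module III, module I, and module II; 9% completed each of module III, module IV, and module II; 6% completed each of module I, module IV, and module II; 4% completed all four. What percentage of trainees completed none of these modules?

10%

By inclusion–exclusion:
P(≥1) = 34 + 33 + 44 + 43 − 12 − 17 − 18 − 10 − 11 − 19 + 5 + 7 + 9 + 6 − 4 = 90%
P(none) = 100% − 90% = 10%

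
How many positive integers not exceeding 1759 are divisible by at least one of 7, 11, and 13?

493

floor(1759/7) + floor(1759/11) + floor(1759/13) − floor(1759/77) − floor(1759/91) − floor(1759/143) + floor(1759/1001) = 251 + 159 + 135 − 22 − 19 − 12 + 1 = 493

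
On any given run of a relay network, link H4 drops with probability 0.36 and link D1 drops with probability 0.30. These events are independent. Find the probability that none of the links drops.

0.448

Since the events are independent, P(none) is the product of the individual non-occurrence probabilities.
P(none) = (1 − 0.36) × (1 − 0.30) = 0.64 × 0.70 = 0.448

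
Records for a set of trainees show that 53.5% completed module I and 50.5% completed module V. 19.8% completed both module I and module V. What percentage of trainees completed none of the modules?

15.8%

P(≥1) = 53.5 + 50.5 − 19.8 = 84.2%
P(none) = 100% − 84.2% = 15.8%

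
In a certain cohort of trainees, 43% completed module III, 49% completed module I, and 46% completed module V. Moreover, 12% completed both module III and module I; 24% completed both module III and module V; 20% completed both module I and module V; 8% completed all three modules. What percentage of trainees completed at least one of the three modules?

Apply inclusion-exclusion:
P(union) = 43 + 49 + 46 − 12 − 24 − 20 + 8 = 90%

90%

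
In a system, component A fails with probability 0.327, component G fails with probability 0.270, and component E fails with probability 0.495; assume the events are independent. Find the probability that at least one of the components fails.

0.75189855

Since the events are independent, P(none) is the product of the individual non-occurrence probabilities.
P(none) = (1 − 0.327) × (1 − 0.270) × (1 − 0.495) = 0.673 × 0.730 × 0.505 = 0.24810145
P(at least one) = 1 − 0.24810145 = 0.75189855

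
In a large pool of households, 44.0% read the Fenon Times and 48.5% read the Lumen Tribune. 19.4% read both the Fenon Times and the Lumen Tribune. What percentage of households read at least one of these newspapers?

Inclusion–exclusion gives
P(≥1) = 44.0 + 48.5 − 19.4 = 73.1%

73.1%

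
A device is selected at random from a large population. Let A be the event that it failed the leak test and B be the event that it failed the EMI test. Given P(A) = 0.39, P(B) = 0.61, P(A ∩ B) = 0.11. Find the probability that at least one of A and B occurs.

0.89

Inclusion–exclusion gives
P(A ∪ B) = 0.39 + 0.61 − 0.11 = 0.89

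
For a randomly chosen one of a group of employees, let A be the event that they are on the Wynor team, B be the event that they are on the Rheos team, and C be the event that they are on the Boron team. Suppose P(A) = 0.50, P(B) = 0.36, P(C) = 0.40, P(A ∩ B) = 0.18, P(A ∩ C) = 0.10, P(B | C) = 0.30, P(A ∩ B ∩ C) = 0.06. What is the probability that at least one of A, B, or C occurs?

0.92

P(B ∩ C) = P(C)·P(B|C) = 0.40 × 0.30 = 0.12
By inclusion–exclusion:
P(A ∪ B ∪ C) = 0.50 + 0.36 + 0.40 − 0.18 − 0.10 − 0.12 + 0.06 = 0.92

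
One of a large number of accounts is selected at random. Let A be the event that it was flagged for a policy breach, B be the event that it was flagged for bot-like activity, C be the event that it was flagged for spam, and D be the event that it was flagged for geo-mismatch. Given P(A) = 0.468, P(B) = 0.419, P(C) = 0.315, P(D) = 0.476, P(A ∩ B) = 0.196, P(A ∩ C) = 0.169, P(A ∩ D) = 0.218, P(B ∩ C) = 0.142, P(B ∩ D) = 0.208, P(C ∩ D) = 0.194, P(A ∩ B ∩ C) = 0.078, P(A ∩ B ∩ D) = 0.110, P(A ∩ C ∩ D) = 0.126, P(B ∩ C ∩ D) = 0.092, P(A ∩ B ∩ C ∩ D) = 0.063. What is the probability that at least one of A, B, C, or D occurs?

Using inclusion–exclusion:
P(A ∪ B ∪ C ∪ D) = 0.468 + 0.419 + 0.315 + 0.476 − 0.196 − 0.169 − 0.218 − 0.142 − 0.208 − 0.194 + 0.078 + 0.110 + 0.126 + 0.092 − 0.063 = 0.894

0.894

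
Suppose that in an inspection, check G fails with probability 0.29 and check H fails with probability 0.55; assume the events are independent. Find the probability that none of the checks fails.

Independence gives P(none) = ∏(1 − pᵢ).
P(none) = (1 − 0.29) × (1 − 0.55) = 0.71 × 0.45 = 0.3195

0.3195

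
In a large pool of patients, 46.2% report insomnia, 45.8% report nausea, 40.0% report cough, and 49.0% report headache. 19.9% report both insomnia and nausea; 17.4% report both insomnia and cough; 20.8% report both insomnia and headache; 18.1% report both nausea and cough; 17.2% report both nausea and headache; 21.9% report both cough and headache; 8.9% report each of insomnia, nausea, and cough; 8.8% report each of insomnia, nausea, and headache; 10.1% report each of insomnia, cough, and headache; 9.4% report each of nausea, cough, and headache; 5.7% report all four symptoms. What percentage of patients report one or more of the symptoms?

By inclusion-exclusion,
P(≥1) = 46.2 + 45.8 + 40.0 + 49.0 − 19.9 − 17.4 − 20.8 − 18.1 − 17.2 − 21.9 + 8.9 + 8.8 + 10.1 + 9.4 − 5.7 = 97.2%

97.2%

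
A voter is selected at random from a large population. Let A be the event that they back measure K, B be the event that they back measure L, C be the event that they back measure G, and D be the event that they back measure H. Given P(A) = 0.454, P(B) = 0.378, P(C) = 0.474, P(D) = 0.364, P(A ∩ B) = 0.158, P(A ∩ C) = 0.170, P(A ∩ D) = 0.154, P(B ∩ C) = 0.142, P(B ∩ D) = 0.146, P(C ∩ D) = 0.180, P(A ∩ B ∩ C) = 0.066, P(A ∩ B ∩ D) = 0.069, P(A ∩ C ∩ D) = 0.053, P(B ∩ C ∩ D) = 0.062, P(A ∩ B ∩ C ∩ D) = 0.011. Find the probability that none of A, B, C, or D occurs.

Inclusion–exclusion gives
P(A ∪ B ∪ C ∪ D) = 0.454 + 0.378 + 0.474 + 0.364 − 0.158 − 0.170 − 0.154 − 0.142 − 0.146 − 0.180 + 0.066 + 0.069 + 0.053 + 0.062 − 0.011 = 0.959
P(none) = 1 − 0.959 = 0.041

0.041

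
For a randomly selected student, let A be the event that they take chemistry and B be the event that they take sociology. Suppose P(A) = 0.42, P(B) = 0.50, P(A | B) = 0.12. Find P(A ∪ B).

0.86

P(A ∩ B) = P(B)·P(A|B) = 0.50 × 0.12 = 0.06
By inclusion–exclusion:
P(A ∪ B) = 0.42 + 0.50 − 0.06 = 0.86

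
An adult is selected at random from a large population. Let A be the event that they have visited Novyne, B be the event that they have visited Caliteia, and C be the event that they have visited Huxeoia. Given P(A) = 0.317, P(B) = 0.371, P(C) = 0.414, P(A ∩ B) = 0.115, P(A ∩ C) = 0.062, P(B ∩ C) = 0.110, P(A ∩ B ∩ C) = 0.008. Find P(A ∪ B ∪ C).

By inclusion-exclusion,
P(A ∪ B ∪ C) = 0.317 + 0.371 + 0.414 − 0.115 − 0.062 − 0.110 + 0.008 = 0.823

0.823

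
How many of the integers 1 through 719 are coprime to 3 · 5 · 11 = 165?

349

239 + 143 + 65 − 47 − 21 − 13 + 4 = 370
719 − 370 = 349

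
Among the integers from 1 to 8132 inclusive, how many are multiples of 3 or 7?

3484

Apply inclusion-exclusion:
⌊8132/3⌋ + ⌊8132/7⌋ − ⌊8132/21⌋ = 2710 + 1161 − 387 = 3484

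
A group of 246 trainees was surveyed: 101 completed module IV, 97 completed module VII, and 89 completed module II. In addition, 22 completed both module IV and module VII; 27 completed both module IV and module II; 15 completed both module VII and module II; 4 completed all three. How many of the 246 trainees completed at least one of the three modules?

227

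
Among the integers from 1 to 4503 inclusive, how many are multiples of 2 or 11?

⌊4503/2⌋ + ⌊4503/11⌋ − ⌊4503/22⌋ = 2251 + 409 − 204 = 2456

2456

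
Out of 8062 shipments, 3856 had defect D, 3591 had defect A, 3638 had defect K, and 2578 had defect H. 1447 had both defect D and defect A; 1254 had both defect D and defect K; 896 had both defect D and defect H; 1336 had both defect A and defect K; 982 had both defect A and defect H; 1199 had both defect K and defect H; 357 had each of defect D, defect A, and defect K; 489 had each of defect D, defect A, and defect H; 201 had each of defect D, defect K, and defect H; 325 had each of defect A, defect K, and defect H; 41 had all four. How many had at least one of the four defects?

7880

By inclusion-exclusion,
N(≥1) = 3856 + 3591 + 3638 + 2578 − 1447 − 1254 − 896 − 1336 − 982 − 1199 + 357 + 489 + 201 + 325 − 41 = 7880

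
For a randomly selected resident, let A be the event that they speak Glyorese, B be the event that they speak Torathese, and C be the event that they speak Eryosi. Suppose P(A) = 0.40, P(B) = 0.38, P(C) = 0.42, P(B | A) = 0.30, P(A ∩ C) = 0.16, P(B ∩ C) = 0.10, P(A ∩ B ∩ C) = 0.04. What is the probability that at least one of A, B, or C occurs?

P(A ∩ B) = P(A)·P(B|A) = 0.40 × 0.30 = 0.12
P(A ∪ B ∪ C) = 0.40 + 0.38 + 0.42 − 0.12 − 0.16 − 0.10 + 0.04 = 0.86

0.86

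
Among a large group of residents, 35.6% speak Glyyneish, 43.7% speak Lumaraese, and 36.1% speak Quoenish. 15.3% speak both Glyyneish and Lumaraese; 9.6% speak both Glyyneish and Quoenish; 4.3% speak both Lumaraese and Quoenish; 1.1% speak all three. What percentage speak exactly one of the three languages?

60.3%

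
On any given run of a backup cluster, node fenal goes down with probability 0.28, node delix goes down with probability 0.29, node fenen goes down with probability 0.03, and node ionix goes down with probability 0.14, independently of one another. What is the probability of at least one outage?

0.57355696

P(none) = (1 − 0.28) × (1 − 0.29) × (1 − 0.03) × (1 − 0.14) = 0.72 × 0.71 × 0.97 × 0.86 = 0.42644304
P(at least one) = 1 − 0.42644304 = 0.57355696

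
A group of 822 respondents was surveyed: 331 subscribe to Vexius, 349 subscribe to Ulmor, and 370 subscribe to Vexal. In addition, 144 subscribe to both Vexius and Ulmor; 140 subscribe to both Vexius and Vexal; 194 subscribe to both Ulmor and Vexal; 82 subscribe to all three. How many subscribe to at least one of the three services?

654

Apply inclusion-exclusion:
N(≥1) = 331 + 349 + 370 − 144 − 140 − 194 + 82 = 654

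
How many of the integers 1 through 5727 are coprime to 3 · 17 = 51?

3594

floor(5727/3) + floor(5727/17) − floor(5727/51) = 1909 + 336 − 112 = 2133
5727 − 2133 = 3594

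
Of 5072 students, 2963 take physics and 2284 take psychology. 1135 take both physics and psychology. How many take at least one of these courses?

By inclusion-exclusion,
|union| = 2963 + 2284 − 1135 = 4112

4112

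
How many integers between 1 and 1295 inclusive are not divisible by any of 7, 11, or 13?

932

Using inclusion–exclusion:
185 + 117 + 99 − 16 − 14 − 9 + 1 = 363
1295 − 363 = 932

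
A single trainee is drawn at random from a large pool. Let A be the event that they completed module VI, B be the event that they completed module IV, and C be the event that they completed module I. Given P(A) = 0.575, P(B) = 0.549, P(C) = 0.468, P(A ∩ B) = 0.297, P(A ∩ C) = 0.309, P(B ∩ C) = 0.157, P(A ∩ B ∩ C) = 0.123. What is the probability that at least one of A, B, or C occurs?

0.952

By inclusion-exclusion,
P(A ∪ B ∪ C) = 0.575 + 0.549 + 0.468 − 0.297 − 0.309 − 0.157 + 0.123 = 0.952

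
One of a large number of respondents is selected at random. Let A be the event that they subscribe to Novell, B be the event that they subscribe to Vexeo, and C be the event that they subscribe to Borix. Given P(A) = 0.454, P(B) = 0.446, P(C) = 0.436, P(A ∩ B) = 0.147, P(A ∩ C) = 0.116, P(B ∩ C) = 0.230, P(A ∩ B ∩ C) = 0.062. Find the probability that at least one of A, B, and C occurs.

0.905

P(A ∪ B ∪ C) = 0.454 + 0.446 + 0.436 − 0.147 − 0.116 − 0.230 + 0.062 = 0.905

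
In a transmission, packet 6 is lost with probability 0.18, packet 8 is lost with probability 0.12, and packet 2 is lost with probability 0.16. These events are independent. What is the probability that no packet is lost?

P(none) = (1 − 0.18) × (1 − 0.12) × (1 − 0.16) = 0.82 × 0.88 × 0.84 = 0.606144

0.606144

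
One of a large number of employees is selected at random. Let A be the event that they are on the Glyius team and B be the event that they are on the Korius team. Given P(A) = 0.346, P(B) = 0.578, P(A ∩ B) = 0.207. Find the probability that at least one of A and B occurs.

By inclusion-exclusion,
P(A ∪ B) = 0.346 + 0.578 − 0.207 = 0.717

0.717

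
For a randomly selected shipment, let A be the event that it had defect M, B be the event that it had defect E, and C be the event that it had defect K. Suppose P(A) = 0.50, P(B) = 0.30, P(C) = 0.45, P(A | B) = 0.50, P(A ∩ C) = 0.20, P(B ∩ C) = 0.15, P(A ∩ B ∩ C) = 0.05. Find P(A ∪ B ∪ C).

P(A ∩ B) = P(B)·P(A|B) = 0.30 × 0.50 = 0.15
P(A ∪ B ∪ C) = 0.50 + 0.30 + 0.45 − 0.15 − 0.20 − 0.15 + 0.05 = 0.80

0.80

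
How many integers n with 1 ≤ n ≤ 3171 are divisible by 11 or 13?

509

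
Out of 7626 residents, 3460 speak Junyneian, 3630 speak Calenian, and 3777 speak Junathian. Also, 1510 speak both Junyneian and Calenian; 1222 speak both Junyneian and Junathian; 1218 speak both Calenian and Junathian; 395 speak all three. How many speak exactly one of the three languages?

By inclusion–exclusion (exactly-one form):
|exactly one| = 3460 + 3630 + 3777 − 2·1510 − 2·1222 − 2·1218 + 3·395 = 4152

4152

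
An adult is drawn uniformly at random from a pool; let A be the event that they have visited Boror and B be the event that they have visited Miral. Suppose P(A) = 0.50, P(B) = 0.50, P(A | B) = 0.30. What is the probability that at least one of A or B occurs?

P(A ∩ B) = P(B)·P(A|B) = 0.50 × 0.30 = 0.15
By inclusion–exclusion:
P(A ∪ B) = 0.50 + 0.50 − 0.15 = 0.85

0.85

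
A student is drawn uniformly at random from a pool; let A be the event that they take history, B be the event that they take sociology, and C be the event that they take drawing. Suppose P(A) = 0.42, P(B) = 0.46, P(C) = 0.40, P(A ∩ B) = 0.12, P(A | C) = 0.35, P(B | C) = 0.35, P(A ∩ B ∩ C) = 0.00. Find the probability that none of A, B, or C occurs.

P(A ∩ C) = P(C)·P(A|C) = 0.40 × 0.35 = 0.14
P(B ∩ C) = P(C)·P(B|C) = 0.40 × 0.35 = 0.14
Inclusion–exclusion gives
P(A ∪ B ∪ C) = 0.42 + 0.46 + 0.40 − 0.12 − 0.14 − 0.14 + 0.00 = 0.88
P(none) = 1 − 0.88 = 0.12

0.12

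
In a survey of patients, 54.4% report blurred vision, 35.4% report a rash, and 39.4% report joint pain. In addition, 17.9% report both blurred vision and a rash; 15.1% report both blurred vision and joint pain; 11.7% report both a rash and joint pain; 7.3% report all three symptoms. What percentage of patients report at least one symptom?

Apply inclusion-exclusion:
P(union) = 54.4 + 35.4 + 39.4 − 17.9 − 15.1 − 11.7 + 7.3 = 91.8%

91.8%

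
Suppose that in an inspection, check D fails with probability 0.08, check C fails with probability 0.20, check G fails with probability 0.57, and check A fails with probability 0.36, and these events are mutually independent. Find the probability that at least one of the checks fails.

0.7974528

P(none) = (1 − 0.08) × (1 − 0.20) × (1 − 0.57) × (1 − 0.36) = 0.92 × 0.80 × 0.43 × 0.64 = 0.2025472
P(at least one) = 1 − 0.2025472 = 0.7974528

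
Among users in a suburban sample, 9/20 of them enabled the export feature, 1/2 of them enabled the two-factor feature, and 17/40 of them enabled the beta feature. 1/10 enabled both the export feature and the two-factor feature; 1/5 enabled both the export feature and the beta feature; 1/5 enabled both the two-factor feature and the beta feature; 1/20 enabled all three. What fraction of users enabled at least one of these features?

37/40

P(union) = 9/20 + 1/2 + 17/40 − 1/10 − 1/5 − 1/5 + 1/20 = 37/40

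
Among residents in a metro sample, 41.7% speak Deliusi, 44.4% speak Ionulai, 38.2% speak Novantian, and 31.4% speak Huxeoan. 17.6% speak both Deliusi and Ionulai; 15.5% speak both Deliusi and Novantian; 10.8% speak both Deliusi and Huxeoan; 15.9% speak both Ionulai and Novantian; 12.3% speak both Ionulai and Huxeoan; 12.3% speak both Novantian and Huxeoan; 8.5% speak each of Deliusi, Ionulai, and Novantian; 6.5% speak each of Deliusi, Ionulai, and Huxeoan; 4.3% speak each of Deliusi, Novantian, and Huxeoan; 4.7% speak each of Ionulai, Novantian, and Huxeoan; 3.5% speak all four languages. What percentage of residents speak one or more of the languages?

Apply inclusion-exclusion:
P(union) = 41.7 + 44.4 + 38.2 + 31.4 − 17.6 − 15.5 − 10.8 − 15.9 − 12.3 − 12.3 + 8.5 + 6.5 + 4.3 + 4.7 − 3.5 = 91.8%

91.8%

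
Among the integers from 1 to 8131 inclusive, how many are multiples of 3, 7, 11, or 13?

Using inclusion–exclusion:
2710 + 1161 + 739 + 625 − 387 − 246 − 208 − 105 − 89 − 56 + 35 + 29 + 18 + 8 − 2 = 4232

4232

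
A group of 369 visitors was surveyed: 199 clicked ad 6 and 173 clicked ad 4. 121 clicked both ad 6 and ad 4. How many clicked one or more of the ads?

By inclusion–exclusion:
|union| = 199 + 173 − 121 = 251

251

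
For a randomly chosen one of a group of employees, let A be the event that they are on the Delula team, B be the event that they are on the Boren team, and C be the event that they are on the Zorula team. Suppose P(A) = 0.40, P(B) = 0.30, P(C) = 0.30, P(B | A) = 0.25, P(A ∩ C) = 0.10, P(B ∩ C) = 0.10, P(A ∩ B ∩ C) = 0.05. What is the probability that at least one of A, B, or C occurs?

0.75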